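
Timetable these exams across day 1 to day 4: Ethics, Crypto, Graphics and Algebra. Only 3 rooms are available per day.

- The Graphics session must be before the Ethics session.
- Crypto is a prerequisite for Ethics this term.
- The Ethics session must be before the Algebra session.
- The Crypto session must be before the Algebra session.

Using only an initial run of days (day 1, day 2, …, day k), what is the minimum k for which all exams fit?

The precedence chain requires at least 3 distinct days.
With at most 3 per day and 4 exams, at least 2 days are needed.
3 works (last occupied day: day 3): for example Graphics in day 1; Ethics in day 2; Crypto in day 1; Algebra in day 3.

3 days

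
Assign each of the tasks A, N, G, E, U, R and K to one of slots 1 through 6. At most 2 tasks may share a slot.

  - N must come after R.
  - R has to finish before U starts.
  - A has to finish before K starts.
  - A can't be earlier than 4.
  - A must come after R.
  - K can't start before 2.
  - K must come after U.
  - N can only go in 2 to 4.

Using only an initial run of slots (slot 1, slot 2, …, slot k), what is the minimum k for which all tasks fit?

The precedence chain requires at least 3 distinct slots.
With at most 2 per slot and 7 tasks, at least 4 slots are needed.
Propagating the time windows through the other constraints, K can't land before 5, so the schedule must run through at least slot 5.
5 works (last occupied slot: 5): for example E in 3; U in 2; G in 1; A in 4; R in 1; K in 5; N in 2.

5 slots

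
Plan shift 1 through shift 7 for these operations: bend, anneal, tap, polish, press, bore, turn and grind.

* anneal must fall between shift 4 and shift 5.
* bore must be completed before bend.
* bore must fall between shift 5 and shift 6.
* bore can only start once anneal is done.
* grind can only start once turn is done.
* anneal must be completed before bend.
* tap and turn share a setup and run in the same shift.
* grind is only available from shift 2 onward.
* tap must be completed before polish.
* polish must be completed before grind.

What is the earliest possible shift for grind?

Grind is available from shift 2; precedence pushes grind to at least shift 3.
grind at shift 3 is achievable: anneal in shift 4; press in shift 1; tap in shift 1; polish in shift 2; bend in shift 6; grind in shift 3; turn in shift 1; bore in shift 5.

shift 3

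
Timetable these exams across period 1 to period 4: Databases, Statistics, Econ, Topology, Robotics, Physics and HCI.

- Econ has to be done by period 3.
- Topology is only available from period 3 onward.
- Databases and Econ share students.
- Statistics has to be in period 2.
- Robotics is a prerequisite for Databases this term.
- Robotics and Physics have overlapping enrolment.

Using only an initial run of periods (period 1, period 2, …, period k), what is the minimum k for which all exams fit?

The precedence chain requires at least 2 distinct periods.
Topology can't be placed before period 3, so the schedule must run through at least period 3.
3 works (last occupied period: period 3): for example Topology in period 3; Robotics in period 1; Databases in period 2; Physics in period 2; Econ in period 1; HCI in period 1; Statistics in period 2.

3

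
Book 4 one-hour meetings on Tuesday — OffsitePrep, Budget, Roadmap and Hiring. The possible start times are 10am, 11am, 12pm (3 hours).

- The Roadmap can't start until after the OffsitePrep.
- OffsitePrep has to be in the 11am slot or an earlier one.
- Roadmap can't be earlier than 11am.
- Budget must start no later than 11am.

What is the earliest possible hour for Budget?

10am

Budget's own window allows nothing later than 11am.
Budget at 10am is achievable: Budget -> 10am, OffsitePrep -> 10am, Hiring -> 10am, Roadmap -> 11am.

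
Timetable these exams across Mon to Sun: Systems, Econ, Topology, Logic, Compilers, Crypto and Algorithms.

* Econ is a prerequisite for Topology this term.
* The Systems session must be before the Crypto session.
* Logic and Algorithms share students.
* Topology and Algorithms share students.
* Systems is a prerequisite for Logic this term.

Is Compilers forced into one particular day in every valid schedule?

Compilers can be Mon (e.g. Crypto=Tue, Compilers=Mon, Topology=Tue, Logic=Tue, Econ=Mon, Systems=Mon, Algorithms=Mon) or Tue (e.g. Crypto -> Tue; Econ -> Mon; Systems -> Mon; Algorithms -> Mon; Topology -> Tue; Compilers -> Tue; Logic -> Tue).

No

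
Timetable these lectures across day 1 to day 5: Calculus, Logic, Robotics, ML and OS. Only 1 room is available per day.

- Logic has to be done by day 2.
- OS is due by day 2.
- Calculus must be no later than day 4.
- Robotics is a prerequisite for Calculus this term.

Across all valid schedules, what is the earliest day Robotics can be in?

Downstream work caps Robotics at day 3.
Robotics at day 3 is achievable: Calculus=day 4; Robotics=day 3; ML=day 5; OS=day 2; Logic=day 1.
Nothing earlier works — the capacity limit rule out every day before day 3.

day 3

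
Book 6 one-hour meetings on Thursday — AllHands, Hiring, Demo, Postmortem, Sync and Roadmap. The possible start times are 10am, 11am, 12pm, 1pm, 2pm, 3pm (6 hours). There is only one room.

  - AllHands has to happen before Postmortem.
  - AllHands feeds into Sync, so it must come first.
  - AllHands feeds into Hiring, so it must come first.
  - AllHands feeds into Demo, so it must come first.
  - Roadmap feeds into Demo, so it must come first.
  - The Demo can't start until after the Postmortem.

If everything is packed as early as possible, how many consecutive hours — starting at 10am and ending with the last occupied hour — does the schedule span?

6 hours

The precedence chain requires at least 3 distinct hours.
With at most 1 per hour and 6 meetings, at least 6 hours are needed.
6 works (last occupied hour: 3pm): for example Demo in 1pm; Sync in 3pm; Roadmap in 12pm; Postmortem in 11am; AllHands in 10am; Hiring in 2pm.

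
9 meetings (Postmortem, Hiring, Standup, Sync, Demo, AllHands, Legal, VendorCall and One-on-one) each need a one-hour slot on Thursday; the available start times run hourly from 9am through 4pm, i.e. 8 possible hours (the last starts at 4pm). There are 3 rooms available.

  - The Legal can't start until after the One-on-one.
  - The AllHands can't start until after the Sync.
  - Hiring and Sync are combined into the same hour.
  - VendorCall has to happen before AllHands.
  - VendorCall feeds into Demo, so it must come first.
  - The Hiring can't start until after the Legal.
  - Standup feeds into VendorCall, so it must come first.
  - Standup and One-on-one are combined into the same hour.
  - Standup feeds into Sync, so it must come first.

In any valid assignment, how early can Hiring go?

Precedence pushes Hiring to at least 11am; Hiring must be in the same hour as Sync, which can't be after 3pm, so Hiring is at most 3pm.
Hiring at 11am is achievable: Legal -> 10am, One-on-one -> 9am, VendorCall -> 10am, Postmortem -> 9am, AllHands -> 12pm, Sync -> 11am, Hiring -> 11am, Demo -> 11am, Standup -> 9am.

11am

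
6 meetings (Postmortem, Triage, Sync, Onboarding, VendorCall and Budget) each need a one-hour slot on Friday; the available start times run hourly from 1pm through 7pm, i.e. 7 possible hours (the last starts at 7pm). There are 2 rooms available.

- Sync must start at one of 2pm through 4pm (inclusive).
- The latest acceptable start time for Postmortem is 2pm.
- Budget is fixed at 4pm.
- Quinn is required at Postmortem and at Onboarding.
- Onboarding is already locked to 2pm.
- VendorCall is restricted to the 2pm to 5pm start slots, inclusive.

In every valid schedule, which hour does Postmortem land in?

Postmortem's window is 1pm–2pm.
Onboarding is fixed at 2pm, and Postmortem can't share a hour with Onboarding.
So Postmortem must be 1pm.

1pm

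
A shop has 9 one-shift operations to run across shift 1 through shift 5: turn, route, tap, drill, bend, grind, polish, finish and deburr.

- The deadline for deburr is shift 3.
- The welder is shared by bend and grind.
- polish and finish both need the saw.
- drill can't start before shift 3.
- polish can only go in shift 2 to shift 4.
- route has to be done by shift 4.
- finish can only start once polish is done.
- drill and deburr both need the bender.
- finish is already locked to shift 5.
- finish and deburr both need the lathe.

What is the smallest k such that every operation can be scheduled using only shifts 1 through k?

The precedence chain requires at least 2 distinct shifts.
finish can't be placed before shift 5, so the schedule must run through at least shift 5.
5 works (last occupied shift: shift 5): for example bend=shift 1, route=shift 1, finish=shift 5, grind=shift 2, tap=shift 1, polish=shift 2, drill=shift 3, turn=shift 1, deburr=shift 1.

5 shifts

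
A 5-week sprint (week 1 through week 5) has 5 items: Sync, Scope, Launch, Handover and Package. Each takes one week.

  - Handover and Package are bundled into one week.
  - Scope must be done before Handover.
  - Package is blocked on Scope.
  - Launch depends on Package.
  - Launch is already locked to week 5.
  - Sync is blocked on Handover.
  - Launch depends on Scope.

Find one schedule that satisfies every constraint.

Launch -> week 5, Handover -> week 2, Sync -> week 3, Package -> week 2, Scope -> week 1

Checking: Scope(week 1) before Launch(week 5); Package(week 2) before Launch(week 5); Scope(week 1) before Handover(week 2); Handover(week 2) before Sync(week 3); Scope(week 1) before Package(week 2); Handover = Package = week 2; Launch=week 5 in [week 5,week 5].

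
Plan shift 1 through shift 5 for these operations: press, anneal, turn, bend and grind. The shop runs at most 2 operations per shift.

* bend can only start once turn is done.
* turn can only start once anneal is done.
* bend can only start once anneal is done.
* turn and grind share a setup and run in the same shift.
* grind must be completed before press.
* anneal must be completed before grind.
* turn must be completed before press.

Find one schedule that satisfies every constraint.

press=shift 3; grind=shift 2; bend=shift 3; turn=shift 2; anneal=shift 1

Checking: grind(shift 2) before press(shift 3); anneal(shift 1) before bend(shift 3); turn(shift 2) before bend(shift 3); anneal(shift 1) before turn(shift 2); anneal(shift 1) before grind(shift 2); turn(shift 2) before press(shift 3); turn = grind = shift 2; max 2 per shift (cap 2).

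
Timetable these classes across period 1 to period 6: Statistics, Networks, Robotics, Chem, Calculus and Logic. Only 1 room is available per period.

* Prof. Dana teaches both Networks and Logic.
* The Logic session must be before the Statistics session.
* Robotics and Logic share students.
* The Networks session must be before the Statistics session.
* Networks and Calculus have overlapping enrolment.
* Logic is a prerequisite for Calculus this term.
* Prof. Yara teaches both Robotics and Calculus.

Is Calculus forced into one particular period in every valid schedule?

Calculus can be period 2 (e.g. Logic=period 1, Calculus=period 2, Robotics=period 5, Networks=period 3, Statistics=period 4, Chem=period 6) or period 3 (e.g. Networks=period 2; Logic=period 1; Robotics=period 5; Chem=period 6; Statistics=period 4; Calculus=period 3).

No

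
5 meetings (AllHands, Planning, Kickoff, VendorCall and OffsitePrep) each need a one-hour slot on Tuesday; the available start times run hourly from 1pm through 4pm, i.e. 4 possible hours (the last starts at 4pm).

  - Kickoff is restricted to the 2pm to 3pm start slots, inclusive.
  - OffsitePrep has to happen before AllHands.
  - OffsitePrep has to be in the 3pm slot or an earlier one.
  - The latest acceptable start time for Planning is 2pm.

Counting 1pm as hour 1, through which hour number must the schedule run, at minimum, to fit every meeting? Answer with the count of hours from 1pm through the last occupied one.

The precedence chain requires at least 2 distinct hours.
2 works (last occupied hour: 2pm): for example AllHands in 2pm, VendorCall in 1pm, OffsitePrep in 1pm, Kickoff in 2pm, Planning in 1pm.

2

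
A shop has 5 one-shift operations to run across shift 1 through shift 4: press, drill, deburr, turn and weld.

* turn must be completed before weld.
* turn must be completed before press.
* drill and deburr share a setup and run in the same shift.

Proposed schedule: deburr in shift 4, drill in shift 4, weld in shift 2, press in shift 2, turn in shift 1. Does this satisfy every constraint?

drill and deburr share a setup and run in the same shift — holds.
turn must be completed before weld — holds.
turn must be completed before press — holds.

Yes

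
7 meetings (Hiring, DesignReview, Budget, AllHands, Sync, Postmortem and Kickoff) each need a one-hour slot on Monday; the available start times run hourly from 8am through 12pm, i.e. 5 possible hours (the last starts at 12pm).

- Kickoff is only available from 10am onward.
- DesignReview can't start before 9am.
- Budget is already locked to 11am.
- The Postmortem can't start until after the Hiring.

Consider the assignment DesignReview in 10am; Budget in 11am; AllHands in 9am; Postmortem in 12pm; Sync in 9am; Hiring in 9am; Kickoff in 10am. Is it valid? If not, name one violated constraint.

DesignReview can't start before 9am — holds.
The Postmortem can't start until after the Hiring — holds.
Kickoff is only available from 10am onward — holds.
Budget is already locked to 11am — holds.

Yes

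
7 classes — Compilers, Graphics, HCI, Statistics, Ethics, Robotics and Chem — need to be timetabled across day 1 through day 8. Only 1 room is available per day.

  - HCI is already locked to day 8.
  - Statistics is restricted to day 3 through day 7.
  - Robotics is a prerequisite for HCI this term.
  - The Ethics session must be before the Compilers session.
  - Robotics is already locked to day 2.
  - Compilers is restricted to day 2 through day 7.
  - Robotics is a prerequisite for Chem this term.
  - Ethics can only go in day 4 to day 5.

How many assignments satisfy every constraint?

60

Splitting on Compilers: it can be day 5 (12), day 6 (24), day 7 (24). Listing each branch's schedules as (Graphics, HCI, Statistics, Ethics, Robotics, Chem) by day number:
Compilers=day 5: (1,8,3,4,2,6) (1,8,3,4,2,7) (1,8,6,4,2,3) (1,8,6,4,2,7) (1,8,7,4,2,3) (1,8,7,4,2,6) (3,8,6,4,2,7) (3,8,7,4,2,6) (6,8,3,4,2,7) (6,8,7,4,2,3) (7,8,3,4,2,6) (7,8,6,4,2,3) — 12.
Compilers=day 6: (1,8,3,4,2,5) (1,8,3,4,2,7) (1,8,3,5,2,4) (1,8,3,5,2,7) (1,8,4,5,2,3) (1,8,4,5,2,7) (1,8,5,4,2,3) (1,8,5,4,2,7) (1,8,7,4,2,3) (1,8,7,4,2,5) (1,8,7,5,2,3) (1,8,7,5,2,4) (3,8,4,5,2,7) (3,8,5,4,2,7) (3,8,7,4,2,5) (3,8,7,5,2,4) (4,8,3,5,2,7) (4,8,7,5,2,3) (5,8,3,4,2,7) (5,8,7,4,2,3) (7,8,3,4,2,5) (7,8,3,5,2,4) (7,8,4,5,2,3) (7,8,5,4,2,3) — 24.
Compilers=day 7: (1,8,3,4,2,5) (1,8,3,4,2,6) (1,8,3,5,2,4) (1,8,3,5,2,6) (1,8,4,5,2,3) (1,8,4,5,2,6) (1,8,5,4,2,3) (1,8,5,4,2,6) (1,8,6,4,2,3) (1,8,6,4,2,5) (1,8,6,5,2,3) (1,8,6,5,2,4) (3,8,4,5,2,6) (3,8,5,4,2,6) (3,8,6,4,2,5) (3,8,6,5,2,4) (4,8,3,5,2,6) (4,8,6,5,2,3) (5,8,3,4,2,6) (5,8,6,4,2,3) (6,8,3,4,2,5) (6,8,3,5,2,4) (6,8,4,5,2,3) (6,8,5,4,2,3) — 24.
Summing: 12 + 24 + 24 = 60.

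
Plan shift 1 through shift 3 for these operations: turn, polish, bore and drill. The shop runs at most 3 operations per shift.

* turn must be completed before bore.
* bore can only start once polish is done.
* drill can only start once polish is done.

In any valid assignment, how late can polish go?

Downstream work caps polish at shift 2.
polish at shift 2 is achievable: bore -> shift 3; turn -> shift 1; polish -> shift 2; drill -> shift 3.

shift 2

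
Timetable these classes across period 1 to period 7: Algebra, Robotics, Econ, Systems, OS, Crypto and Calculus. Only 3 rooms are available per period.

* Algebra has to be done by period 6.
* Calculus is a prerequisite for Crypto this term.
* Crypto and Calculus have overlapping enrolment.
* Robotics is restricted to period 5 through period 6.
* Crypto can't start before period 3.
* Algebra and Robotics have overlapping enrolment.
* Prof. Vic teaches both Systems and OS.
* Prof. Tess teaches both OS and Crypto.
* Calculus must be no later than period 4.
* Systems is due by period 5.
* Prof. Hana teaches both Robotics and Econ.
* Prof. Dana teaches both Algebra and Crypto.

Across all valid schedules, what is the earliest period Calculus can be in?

Calculus's own window allows nothing later than period 4.
Calculus at period 1 is achievable: Econ -> period 2; OS -> period 2; Crypto -> period 3; Robotics -> period 5; Algebra -> period 1; Systems -> period 1; Calculus -> period 1.

period 1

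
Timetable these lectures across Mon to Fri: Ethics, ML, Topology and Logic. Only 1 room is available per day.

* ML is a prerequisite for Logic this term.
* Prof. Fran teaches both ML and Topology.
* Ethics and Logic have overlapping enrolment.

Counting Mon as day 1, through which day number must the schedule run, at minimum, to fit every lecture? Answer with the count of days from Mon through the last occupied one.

The precedence chain requires at least 2 distinct days.
With at most 1 per day and 4 lectures, at least 4 days are needed.
4 works (last occupied day: Thu): for example Ethics -> Wed, Logic -> Tue, ML -> Mon, Topology -> Thu.

4 days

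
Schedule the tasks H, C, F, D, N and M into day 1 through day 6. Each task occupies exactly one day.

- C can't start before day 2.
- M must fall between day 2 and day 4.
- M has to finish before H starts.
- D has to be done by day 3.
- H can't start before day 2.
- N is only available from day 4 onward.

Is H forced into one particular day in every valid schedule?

H can be day 3 (e.g. M=day 2, N=day 4, C=day 2, D=day 1, F=day 1, H=day 3) or day 4 (e.g. N in day 4; F in day 1; H in day 4; D in day 1; C in day 2; M in day 2).

No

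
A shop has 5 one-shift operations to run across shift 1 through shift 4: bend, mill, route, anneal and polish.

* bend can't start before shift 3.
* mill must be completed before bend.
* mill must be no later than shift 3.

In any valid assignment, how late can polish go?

shift 4

polish at shift 4 is achievable: anneal=shift 1, route=shift 1, mill=shift 1, polish=shift 4, bend=shift 3.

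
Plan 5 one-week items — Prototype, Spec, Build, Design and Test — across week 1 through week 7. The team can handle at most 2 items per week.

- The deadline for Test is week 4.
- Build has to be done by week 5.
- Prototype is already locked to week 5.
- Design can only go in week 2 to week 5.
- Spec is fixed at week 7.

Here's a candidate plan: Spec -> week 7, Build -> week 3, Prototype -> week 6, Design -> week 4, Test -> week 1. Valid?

Design can only go in week 2 to week 5 — holds.
The deadline for Test is week 4 — holds.
Build has to be done by week 5 — holds.
The team can handle at most 2 items per week — holds.
Prototype is already locked to week 5 — violated.
Spec is fixed at week 7 — holds.

Invalid. Prototype is already locked to week 5.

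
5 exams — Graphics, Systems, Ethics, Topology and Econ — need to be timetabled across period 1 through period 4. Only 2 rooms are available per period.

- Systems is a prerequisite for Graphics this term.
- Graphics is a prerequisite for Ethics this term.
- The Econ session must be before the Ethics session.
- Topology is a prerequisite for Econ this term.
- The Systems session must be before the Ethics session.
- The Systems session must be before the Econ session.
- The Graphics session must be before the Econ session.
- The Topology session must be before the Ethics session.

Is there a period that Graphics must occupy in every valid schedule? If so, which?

period 2

Precedence pushes Graphics to at least period 2; downstream work caps Graphics at period 2.
So Graphics is pinned to period 2.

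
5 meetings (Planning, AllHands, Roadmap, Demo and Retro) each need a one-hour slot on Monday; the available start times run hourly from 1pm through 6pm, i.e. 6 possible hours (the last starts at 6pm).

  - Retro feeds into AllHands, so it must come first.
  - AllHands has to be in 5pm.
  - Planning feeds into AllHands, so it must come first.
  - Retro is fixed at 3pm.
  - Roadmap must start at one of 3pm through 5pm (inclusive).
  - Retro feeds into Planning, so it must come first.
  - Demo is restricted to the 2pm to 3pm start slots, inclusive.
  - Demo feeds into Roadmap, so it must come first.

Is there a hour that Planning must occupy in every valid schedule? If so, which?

Retro is fixed at 3pm and must come before Planning, so Planning is at least 4pm.
AllHands is fixed at 5pm and must come after Planning, so Planning is at most 4pm.
So Planning must be 4pm.

4pm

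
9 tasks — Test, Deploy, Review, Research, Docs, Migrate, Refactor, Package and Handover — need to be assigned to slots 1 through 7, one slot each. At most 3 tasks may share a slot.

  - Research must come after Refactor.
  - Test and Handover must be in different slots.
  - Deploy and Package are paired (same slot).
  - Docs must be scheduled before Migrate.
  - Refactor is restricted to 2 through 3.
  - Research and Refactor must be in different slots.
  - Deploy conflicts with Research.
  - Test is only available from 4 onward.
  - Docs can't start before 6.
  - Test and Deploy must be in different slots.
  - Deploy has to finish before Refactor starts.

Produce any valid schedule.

Deploy -> 1, Migrate -> 7, Package -> 1, Research -> 3, Test -> 4, Handover -> 2, Refactor -> 2, Docs -> 6, Review -> 1

Checking: Refactor(2) before Research(3); Deploy(1) before Refactor(2); Docs(6) before Migrate(7); Research(3) != Refactor(2); Deploy(1) != Research(3); Test(4) != Handover(2); Test(4) != Deploy(1); Deploy = Package = 1; Docs=6 in [6,7]; Test=4 in [4,7]; Refactor=2 in [2,3]; max 3 per slot (cap 3).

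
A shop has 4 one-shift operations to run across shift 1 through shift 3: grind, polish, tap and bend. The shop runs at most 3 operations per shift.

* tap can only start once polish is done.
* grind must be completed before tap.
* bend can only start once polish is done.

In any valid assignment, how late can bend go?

shift 3

Precedence pushes bend to at least shift 2.
bend at shift 3 is achievable: tap in shift 2; bend in shift 3; grind in shift 1; polish in shift 1.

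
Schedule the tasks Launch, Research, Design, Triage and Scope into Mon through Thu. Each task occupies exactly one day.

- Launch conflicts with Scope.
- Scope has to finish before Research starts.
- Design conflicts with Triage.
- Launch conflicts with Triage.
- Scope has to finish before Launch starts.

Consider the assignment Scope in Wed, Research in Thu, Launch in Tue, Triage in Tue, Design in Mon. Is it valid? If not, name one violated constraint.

Scope has to finish before Launch starts — violated.
Launch conflicts with Triage — violated.
Design conflicts with Triage — holds.
Scope has to finish before Research starts — holds.
Launch conflicts with Scope — holds.

No — it violates: Scope has to finish before Launch starts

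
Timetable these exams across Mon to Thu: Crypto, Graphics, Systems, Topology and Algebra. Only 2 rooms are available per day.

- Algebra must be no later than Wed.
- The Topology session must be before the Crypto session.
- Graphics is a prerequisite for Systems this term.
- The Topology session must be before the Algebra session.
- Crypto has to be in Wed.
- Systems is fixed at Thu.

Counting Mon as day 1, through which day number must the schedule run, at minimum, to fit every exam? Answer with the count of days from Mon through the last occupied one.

4 days

The precedence chain requires at least 2 distinct days.
With at most 2 per day and 5 exams, at least 3 days are needed.
Systems can't be placed before Thu — that is day 4 counting from Mon — so the schedule must run through at least 4 days.
4 works (last occupied day: Thu): for example Algebra=Tue; Topology=Mon; Graphics=Mon; Systems=Thu; Crypto=Wed.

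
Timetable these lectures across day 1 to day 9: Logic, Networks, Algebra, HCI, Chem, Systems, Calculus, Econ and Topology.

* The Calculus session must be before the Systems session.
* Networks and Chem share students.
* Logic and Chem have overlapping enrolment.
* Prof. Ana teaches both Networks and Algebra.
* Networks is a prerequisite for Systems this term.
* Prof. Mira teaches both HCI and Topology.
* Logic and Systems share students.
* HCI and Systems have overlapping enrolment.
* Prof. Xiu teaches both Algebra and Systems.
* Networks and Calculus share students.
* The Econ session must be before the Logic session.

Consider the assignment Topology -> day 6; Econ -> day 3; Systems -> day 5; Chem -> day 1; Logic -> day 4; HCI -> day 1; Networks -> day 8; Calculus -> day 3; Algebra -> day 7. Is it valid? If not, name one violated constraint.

No — it violates: Networks is a prerequisite for Systems this term

Prof. Ana teaches both Networks and Algebra — holds.
The Calculus session must be before the Systems session — holds.
Prof. Xiu teaches both Algebra and Systems — holds.
Prof. Mira teaches both HCI and Topology — holds.
The Econ session must be before the Logic session — holds.
HCI and Systems have overlapping enrolment — holds.
Logic and Chem have overlapping enrolment — holds.
Networks and Chem share students — holds.
Networks is a prerequisite for Systems this term — violated.
Logic and Systems share students — holds.
Networks and Calculus share students — holds.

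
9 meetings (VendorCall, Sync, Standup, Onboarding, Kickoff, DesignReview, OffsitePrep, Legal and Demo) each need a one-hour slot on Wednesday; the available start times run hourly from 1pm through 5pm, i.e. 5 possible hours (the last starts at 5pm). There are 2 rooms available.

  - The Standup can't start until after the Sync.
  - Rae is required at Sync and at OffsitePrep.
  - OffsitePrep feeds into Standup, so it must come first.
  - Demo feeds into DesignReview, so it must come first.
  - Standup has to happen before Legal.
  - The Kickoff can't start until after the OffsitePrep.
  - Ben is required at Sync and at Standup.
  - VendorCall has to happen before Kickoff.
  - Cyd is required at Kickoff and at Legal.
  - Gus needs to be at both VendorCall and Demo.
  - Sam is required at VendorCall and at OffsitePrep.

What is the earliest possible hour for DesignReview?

2pm

Precedence pushes DesignReview to at least 2pm.
DesignReview at 2pm is achievable: OffsitePrep -> 1pm; Kickoff -> 4pm; DesignReview -> 2pm; Onboarding -> 4pm; Sync -> 2pm; Standup -> 3pm; Legal -> 5pm; Demo -> 1pm; VendorCall -> 3pm.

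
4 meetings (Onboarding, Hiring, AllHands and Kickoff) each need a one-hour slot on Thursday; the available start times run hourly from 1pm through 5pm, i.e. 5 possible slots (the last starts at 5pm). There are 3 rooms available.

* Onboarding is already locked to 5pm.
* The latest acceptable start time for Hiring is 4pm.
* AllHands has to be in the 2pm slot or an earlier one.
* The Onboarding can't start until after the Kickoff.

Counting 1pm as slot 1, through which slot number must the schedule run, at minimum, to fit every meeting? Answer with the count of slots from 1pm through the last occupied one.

The precedence chain requires at least 2 distinct slots.
With at most 3 per slot and 4 meetings, at least 2 slots are needed.
Onboarding can't be placed before 5pm — that is slot 5 counting from 1pm — so the schedule must run through at least 5 slots.
5 works (last occupied slot: 5pm): for example Hiring -> 1pm; AllHands -> 1pm; Kickoff -> 1pm; Onboarding -> 5pm.

5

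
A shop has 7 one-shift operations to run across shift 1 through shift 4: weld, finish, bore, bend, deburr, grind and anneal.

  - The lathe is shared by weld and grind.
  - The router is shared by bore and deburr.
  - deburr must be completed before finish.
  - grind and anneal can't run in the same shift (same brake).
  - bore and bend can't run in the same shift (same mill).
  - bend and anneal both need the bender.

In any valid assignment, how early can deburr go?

shift 1

Downstream work caps deburr at shift 3.
deburr at shift 1 is achievable: finish -> shift 2, bend -> shift 1, anneal -> shift 3, weld -> shift 1, deburr -> shift 1, grind -> shift 2, bore -> shift 2.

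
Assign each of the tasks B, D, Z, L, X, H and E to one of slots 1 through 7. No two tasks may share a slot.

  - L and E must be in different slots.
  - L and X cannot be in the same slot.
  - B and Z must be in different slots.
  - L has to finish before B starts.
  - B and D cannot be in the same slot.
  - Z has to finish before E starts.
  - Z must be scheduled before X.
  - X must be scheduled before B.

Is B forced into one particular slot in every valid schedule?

No

B can be 4 (e.g. L=3, E=5, Z=1, X=2, D=6, B=4, H=7) or 5 (e.g. H=7, X=2, B=5, L=3, Z=1, D=6, E=4).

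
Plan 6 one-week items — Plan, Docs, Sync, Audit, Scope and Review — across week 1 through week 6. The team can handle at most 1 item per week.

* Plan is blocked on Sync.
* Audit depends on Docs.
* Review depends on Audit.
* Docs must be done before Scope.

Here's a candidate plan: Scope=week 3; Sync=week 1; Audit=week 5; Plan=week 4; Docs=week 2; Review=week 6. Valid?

Yes, all constraints hold

Plan is blocked on Sync — holds.
Audit depends on Docs — holds.
The team can handle at most 1 item per week — holds.
Docs must be done before Scope — holds.
Review depends on Audit — holds.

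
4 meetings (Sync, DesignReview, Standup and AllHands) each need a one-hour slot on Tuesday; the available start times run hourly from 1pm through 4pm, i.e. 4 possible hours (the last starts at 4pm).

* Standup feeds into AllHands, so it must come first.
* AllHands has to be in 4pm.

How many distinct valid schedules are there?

48

Splitting on Sync: it can be 1pm (12), 2pm (12), 3pm (12), 4pm (12). Listing each branch's schedules as (DesignReview, Standup, AllHands):
Sync=1pm: (1pm,1pm,4pm) (1pm,2pm,4pm) (1pm,3pm,4pm) (2pm,1pm,4pm) (2pm,2pm,4pm) (2pm,3pm,4pm) (3pm,1pm,4pm) (3pm,2pm,4pm) (3pm,3pm,4pm) (4pm,1pm,4pm) (4pm,2pm,4pm) (4pm,3pm,4pm) — 12.
Sync=2pm: (1pm,1pm,4pm) (1pm,2pm,4pm) (1pm,3pm,4pm) (2pm,1pm,4pm) (2pm,2pm,4pm) (2pm,3pm,4pm) (3pm,1pm,4pm) (3pm,2pm,4pm) (3pm,3pm,4pm) (4pm,1pm,4pm) (4pm,2pm,4pm) (4pm,3pm,4pm) — 12.
Sync=3pm: (1pm,1pm,4pm) (1pm,2pm,4pm) (1pm,3pm,4pm) (2pm,1pm,4pm) (2pm,2pm,4pm) (2pm,3pm,4pm) (3pm,1pm,4pm) (3pm,2pm,4pm) (3pm,3pm,4pm) (4pm,1pm,4pm) (4pm,2pm,4pm) (4pm,3pm,4pm) — 12.
Sync=4pm: (1pm,1pm,4pm) (1pm,2pm,4pm) (1pm,3pm,4pm) (2pm,1pm,4pm) (2pm,2pm,4pm) (2pm,3pm,4pm) (3pm,1pm,4pm) (3pm,2pm,4pm) (3pm,3pm,4pm) (4pm,1pm,4pm) (4pm,2pm,4pm) (4pm,3pm,4pm) — 12.
Summing: 12 + 12 + 12 + 12 = 48.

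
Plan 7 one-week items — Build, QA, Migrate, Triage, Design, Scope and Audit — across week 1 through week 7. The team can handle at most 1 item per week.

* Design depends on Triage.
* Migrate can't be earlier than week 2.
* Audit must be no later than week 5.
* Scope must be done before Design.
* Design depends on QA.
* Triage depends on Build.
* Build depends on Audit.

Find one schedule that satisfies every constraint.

Migrate=week 2, Design=week 7, QA=week 5, Audit=week 1, Scope=week 6, Build=week 3, Triage=week 4

Checking: Audit(week 1) before Build(week 3); Triage(week 4) before Design(week 7); Build(week 3) before Triage(week 4); Scope(week 6) before Design(week 7); QA(week 5) before Design(week 7); Migrate=week 2 in [week 2,week 7]; Audit=week 1 in [week 1,week 5]; max 1 per week (cap 1).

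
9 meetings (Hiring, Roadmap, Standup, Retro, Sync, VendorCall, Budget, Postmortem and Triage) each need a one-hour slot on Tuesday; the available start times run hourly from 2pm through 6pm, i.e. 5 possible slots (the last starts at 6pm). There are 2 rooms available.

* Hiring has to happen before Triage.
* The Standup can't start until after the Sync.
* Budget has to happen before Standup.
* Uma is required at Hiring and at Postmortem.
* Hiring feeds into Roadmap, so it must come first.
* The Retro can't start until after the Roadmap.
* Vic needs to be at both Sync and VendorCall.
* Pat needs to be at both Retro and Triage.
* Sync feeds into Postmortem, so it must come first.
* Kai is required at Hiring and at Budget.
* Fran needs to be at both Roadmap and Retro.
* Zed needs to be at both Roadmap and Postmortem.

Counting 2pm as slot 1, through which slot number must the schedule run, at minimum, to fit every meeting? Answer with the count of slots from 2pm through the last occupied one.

The precedence chain requires at least 3 distinct slots.
With at most 2 per slot and 9 meetings, at least 5 slots are needed.
5 works (last occupied slot: 6pm): for example Retro=4pm, Triage=5pm, VendorCall=6pm, Budget=3pm, Sync=2pm, Postmortem=5pm, Standup=4pm, Roadmap=3pm, Hiring=2pm.

5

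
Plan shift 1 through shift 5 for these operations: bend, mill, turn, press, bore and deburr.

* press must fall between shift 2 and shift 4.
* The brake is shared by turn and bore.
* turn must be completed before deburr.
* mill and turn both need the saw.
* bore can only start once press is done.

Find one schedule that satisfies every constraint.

mill in shift 2; bore in shift 3; press in shift 2; bend in shift 1; deburr in shift 2; turn in shift 1

Checking: press(shift 2) before bore(shift 3); turn(shift 1) before deburr(shift 2); mill(shift 2) != turn(shift 1); turn(shift 1) != bore(shift 3); press=shift 2 in [shift 2,shift 4].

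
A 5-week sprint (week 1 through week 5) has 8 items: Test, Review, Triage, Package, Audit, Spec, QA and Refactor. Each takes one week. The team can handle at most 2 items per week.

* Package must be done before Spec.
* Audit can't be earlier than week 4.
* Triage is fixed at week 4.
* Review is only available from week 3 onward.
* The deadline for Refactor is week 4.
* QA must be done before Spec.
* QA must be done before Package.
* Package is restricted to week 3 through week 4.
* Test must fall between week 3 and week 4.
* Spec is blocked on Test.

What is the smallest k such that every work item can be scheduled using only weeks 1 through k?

5

The precedence chain requires at least 3 distinct weeks.
With at most 2 per week and 8 work items, at least 4 weeks are needed.
Triage can't be placed before week 4, so the schedule must run through at least week 4.
Could 4 weeks be enough, i.e. nothing placed later than week 4? No: Test's window within 4 weeks is {week 3, week 4}; Review's window within 4 weeks is {week 3, week 4}; Triage's window within 4 weeks is {week 4}; Package's window within 4 weeks is {week 3, week 4}; Audit's window within 4 weeks is {week 4}; QA must come before Package (at week 4 or earlier) → {week 1, week 2, week 3}; Spec must come after QA (at week 1 or later) → {week 2, week 3, week 4}; Spec must come after Package (at week 3 or later) → {week 4}; Package must come before Spec (at week 4 or earlier) → {week 3}; Test must come before Spec (at week 4 or earlier) → {week 3}; Review can't use week 3, already full with Test and Package (limit 2) → {week 4}; that puts Review, Triage, Audit and Spec all in week 4 — more than 2 per week.
So 4 weeks is not enough.
5 works (last occupied week: week 5): for example Spec in week 5, Audit in week 4, QA in week 1, Review in week 5, Triage in week 4, Test in week 3, Package in week 3, Refactor in week 1.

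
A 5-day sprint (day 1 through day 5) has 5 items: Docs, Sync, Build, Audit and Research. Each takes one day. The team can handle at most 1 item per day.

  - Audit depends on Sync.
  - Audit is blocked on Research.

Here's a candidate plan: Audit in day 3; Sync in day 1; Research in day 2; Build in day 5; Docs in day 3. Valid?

The team can handle at most 1 item per day — violated.
Audit is blocked on Research — holds.
Audit depends on Sync — holds.

Invalid. The team can handle at most 1 item per day.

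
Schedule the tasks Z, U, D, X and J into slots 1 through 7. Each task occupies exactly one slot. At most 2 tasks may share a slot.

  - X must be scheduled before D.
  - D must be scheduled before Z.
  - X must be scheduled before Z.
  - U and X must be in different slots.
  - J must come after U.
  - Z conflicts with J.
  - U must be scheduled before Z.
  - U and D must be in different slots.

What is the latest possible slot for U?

5

Downstream work caps U at 6.
U at 5 is achievable: Z -> 6; D -> 2; X -> 1; U -> 5; J -> 7.
Nothing later works — the conflict and capacity constraints rule out every slot after 5.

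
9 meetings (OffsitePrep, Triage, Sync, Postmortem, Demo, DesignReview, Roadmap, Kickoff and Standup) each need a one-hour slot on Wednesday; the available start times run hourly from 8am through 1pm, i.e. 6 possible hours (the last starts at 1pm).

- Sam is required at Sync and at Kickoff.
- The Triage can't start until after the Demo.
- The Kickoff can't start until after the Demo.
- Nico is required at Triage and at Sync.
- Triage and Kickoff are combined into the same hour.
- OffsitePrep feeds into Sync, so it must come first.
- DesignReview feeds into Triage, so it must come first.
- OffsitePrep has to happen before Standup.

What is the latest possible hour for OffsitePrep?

Downstream work caps OffsitePrep at 12pm.
OffsitePrep at 12pm is achievable: Postmortem -> 8am, DesignReview -> 8am, Kickoff -> 9am, OffsitePrep -> 12pm, Roadmap -> 8am, Standup -> 1pm, Sync -> 1pm, Demo -> 8am, Triage -> 9am.

12pm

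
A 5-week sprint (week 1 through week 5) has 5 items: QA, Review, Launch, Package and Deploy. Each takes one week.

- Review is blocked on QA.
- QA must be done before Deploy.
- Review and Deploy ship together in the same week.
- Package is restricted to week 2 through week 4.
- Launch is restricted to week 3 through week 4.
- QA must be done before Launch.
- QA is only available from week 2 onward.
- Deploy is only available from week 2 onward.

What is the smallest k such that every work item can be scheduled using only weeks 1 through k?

The precedence chain requires at least 2 distinct weeks.
Launch can't be placed before week 3, so the schedule must run through at least week 3.
3 works (last occupied week: week 3): for example Package in week 2, QA in week 2, Deploy in week 3, Review in week 3, Launch in week 3.

3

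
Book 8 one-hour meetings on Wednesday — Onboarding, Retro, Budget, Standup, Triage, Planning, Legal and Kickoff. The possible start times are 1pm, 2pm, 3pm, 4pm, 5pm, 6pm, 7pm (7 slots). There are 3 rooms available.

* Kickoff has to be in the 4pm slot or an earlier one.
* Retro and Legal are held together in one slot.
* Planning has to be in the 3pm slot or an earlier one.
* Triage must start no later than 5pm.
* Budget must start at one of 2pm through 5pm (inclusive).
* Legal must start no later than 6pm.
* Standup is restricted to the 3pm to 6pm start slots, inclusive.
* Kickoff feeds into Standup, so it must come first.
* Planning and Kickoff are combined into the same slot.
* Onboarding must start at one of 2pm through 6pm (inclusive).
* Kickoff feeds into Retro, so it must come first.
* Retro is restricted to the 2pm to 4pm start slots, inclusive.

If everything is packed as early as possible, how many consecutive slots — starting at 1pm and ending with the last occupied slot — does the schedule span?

3

The precedence chain requires at least 2 distinct slots.
With at most 3 per slot and 8 meetings, at least 3 slots are needed.
Standup can't be placed before 3pm — that is slot 3 counting from 1pm — so the schedule must run through at least 3 slots.
3 works (last occupied slot: 3pm): for example Legal -> 2pm; Kickoff -> 1pm; Retro -> 2pm; Planning -> 1pm; Budget -> 3pm; Triage -> 1pm; Onboarding -> 2pm; Standup -> 3pm.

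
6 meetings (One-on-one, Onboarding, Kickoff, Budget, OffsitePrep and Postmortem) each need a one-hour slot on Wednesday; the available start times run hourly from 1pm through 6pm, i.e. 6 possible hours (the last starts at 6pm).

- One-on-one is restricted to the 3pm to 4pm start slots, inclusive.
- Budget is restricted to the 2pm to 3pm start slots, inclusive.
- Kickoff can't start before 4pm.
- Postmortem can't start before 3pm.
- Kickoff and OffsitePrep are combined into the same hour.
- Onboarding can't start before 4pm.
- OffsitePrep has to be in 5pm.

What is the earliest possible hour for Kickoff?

5pm

Kickoff is available from 4pm; Kickoff must be in the same hour as OffsitePrep, which can't be before 5pm, so Kickoff is at least 5pm; Kickoff must be in the same hour as OffsitePrep, which can't be after 5pm, so Kickoff is at most 5pm.
Kickoff at 5pm is achievable: Kickoff -> 5pm, OffsitePrep -> 5pm, Budget -> 2pm, Onboarding -> 4pm, One-on-one -> 3pm, Postmortem -> 3pm.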